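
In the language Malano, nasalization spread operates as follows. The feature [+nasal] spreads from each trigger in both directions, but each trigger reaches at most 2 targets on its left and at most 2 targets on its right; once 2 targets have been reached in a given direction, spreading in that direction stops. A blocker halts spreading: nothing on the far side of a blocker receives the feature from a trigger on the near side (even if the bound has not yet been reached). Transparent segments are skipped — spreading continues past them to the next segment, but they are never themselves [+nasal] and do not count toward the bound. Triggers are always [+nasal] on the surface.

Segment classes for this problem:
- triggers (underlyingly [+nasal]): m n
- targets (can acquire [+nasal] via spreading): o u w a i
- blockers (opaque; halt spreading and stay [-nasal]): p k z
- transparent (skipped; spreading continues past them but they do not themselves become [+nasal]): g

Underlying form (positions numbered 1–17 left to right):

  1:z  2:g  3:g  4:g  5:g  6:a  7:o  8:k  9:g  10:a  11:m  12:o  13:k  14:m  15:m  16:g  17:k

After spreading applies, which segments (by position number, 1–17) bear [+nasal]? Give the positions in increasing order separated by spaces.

10 11 12 14 15

From /m/ at 11 rightward: 12 /o/ → [+nasal]; 13 /k/ blocks.
From /m/ at 11 leftward: 10 /a/ → [+nasal]; 9 /g/ transparent; 8 /k/ blocks.
From /m/ at 14 rightward: 15 /m/ is itself a trigger — this domain ends here.
From /m/ at 14 leftward: 13 /k/ blocks.
From /m/ at 15 rightward: 16 /g/ transparent; 17 /k/ blocks.
From /m/ at 15 leftward: 14 /m/ is itself a trigger — this domain ends here.
Targets with no active source: positions 6 7 stay [-nasal].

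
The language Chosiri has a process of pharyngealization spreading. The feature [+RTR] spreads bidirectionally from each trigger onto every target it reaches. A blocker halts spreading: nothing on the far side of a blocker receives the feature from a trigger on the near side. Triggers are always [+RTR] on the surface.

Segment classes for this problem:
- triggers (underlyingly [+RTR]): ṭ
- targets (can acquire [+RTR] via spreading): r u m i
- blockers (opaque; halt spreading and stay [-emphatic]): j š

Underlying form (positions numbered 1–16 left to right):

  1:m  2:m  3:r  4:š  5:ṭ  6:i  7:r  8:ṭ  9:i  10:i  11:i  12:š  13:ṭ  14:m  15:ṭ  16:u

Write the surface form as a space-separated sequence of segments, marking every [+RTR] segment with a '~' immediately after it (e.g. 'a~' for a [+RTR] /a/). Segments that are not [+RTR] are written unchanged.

m m r š ṭ~ i~ r~ ṭ~ i~ i~ i~ š ṭ~ m~ ṭ~ u~

From /ṭ/ at 5 rightward: 6 /i/ → [+RTR]; 7 /r/ → [+RTR]; 8 /ṭ/ is itself a trigger — this domain ends here.
From /ṭ/ at 5 leftward: 4 /š/ blocks.
From /ṭ/ at 8 rightward: 9 /i/ → [+RTR]; 10 /i/ → [+RTR]; 11 /i/ → [+RTR]; 12 /š/ blocks.
From /ṭ/ at 8 leftward: 7 /r/ → [+RTR]; 6 /i/ → [+RTR]; 5 /ṭ/ is itself a trigger — this domain ends here.
From /ṭ/ at 13 rightward: 14 /m/ → [+RTR]; 15 /ṭ/ is itself a trigger — this domain ends here.
From /ṭ/ at 13 leftward: 12 /š/ blocks.
From /ṭ/ at 15 rightward: 16 /u/ → [+RTR]; word edge.
From /ṭ/ at 15 leftward: 14 /m/ → [+RTR]; 13 /ṭ/ is itself a trigger — this domain ends here.
Targets with no active source: positions 1 2 3 stay [-emphatic].
[+RTR] positions on the surface: 5 6 7 8 9 10 11 13 14 15 16.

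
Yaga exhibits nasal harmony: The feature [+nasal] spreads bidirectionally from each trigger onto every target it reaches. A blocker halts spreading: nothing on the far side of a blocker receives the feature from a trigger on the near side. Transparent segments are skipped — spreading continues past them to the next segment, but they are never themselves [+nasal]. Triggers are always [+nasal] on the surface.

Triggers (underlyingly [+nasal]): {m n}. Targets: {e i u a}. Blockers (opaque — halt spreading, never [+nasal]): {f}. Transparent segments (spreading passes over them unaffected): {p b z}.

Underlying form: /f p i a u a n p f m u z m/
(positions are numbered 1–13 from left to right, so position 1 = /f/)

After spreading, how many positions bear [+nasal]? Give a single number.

8

From /n/ at 7 rightward: 8 /p/ transparent; 9 /f/ blocks.
From /n/ at 7 leftward: 6 /a/ → [+nasal]; 5 /u/ → [+nasal]; 4 /a/ → [+nasal]; 3 /i/ → [+nasal]; 2 /p/ transparent; 1 /f/ blocks.
From /m/ at 10 rightward: 11 /u/ → [+nasal]; 12 /z/ transparent; 13 /m/ is itself a trigger — this domain ends here.
From /m/ at 10 leftward: 9 /f/ blocks.
From /m/ at 13 rightward: word edge.
From /m/ at 13 leftward: 12 /z/ transparent; 11 /u/ → [+nasal]; 10 /m/ is itself a trigger — this domain ends here.
[+nasal] positions on the surface: 3 4 5 6 7 10 11 13.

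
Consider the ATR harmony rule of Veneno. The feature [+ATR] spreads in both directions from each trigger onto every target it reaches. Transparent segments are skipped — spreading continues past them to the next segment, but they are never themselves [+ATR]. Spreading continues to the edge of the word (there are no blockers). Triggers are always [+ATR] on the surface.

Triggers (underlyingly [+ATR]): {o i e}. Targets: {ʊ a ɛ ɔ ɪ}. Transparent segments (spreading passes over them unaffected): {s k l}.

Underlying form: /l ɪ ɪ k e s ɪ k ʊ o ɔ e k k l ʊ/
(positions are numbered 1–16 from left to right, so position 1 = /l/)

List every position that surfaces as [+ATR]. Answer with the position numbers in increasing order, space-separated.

From /e/ at 5 rightward: 6 /s/ transparent; 7 /ɪ/ → [+ATR]; 8 /k/ transparent; 9 /ʊ/ → [+ATR]; 10 /o/ is itself a trigger — this domain ends here.
From /e/ at 5 leftward: 4 /k/ transparent; 3 /ɪ/ → [+ATR]; 2 /ɪ/ → [+ATR]; 1 /l/ transparent; word edge.
From /o/ at 10 rightward: 11 /ɔ/ → [+ATR]; 12 /e/ is itself a trigger — this domain ends here.
From /o/ at 10 leftward: 9 /ʊ/ → [+ATR]; 8 /k/ transparent; 7 /ɪ/ → [+ATR]; 6 /s/ transparent; 5 /e/ is itself a trigger — this domain ends here.
From /e/ at 12 rightward: 13 /k/ transparent; 14 /k/ transparent; 15 /l/ transparent; 16 /ʊ/ → [+ATR]; word edge.
From /e/ at 12 leftward: 11 /ɔ/ → [+ATR]; 10 /o/ is itself a trigger — this domain ends here.

2 3 5 7 9 10 11 12 16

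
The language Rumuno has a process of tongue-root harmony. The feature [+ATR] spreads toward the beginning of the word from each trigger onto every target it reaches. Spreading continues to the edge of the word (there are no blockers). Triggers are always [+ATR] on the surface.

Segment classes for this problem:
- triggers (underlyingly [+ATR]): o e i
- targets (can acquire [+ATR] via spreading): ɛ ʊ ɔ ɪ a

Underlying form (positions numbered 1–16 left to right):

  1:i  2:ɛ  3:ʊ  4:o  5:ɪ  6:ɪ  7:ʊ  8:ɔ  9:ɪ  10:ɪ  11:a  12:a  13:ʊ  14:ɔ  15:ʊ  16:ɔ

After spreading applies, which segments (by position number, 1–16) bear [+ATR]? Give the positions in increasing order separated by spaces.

1 2 3 4

From /i/ at 1 leftward: word edge.
From /o/ at 4 leftward: 3 /ʊ/ → [+ATR]; 2 /ɛ/ → [+ATR]; 1 /i/ is itself a trigger — this domain ends here.
Targets with no active source: positions 5 6 7 8 9 10 11 12 13 14 15 16 stay [-ATR].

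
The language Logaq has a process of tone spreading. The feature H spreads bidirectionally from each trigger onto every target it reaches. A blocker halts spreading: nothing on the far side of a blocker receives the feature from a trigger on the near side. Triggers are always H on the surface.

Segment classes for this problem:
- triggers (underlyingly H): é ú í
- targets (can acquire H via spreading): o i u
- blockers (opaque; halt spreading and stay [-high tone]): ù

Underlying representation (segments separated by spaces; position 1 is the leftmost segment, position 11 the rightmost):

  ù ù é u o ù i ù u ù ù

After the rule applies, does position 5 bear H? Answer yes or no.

yes

From /é/ at 3 rightward: 4 /u/ → H; 5 /o/ → H; 6 /ù/ blocks.
From /é/ at 3 leftward: 2 /ù/ blocks.
Targets with no active source: positions 7 9 stay [-high tone].
H positions on the surface: 3 4 5.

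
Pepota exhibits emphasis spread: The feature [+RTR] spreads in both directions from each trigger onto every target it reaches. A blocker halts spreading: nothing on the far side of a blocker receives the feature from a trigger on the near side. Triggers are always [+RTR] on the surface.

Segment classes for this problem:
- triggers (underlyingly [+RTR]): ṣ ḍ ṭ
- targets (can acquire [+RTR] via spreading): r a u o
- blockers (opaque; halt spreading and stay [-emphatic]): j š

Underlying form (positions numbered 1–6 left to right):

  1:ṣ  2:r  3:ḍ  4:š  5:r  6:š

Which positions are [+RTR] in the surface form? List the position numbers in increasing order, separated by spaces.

1 2 3

From /ṣ/ at 1 rightward: 2 /r/ → [+RTR]; 3 /ḍ/ is itself a trigger — this domain ends here.
From /ṣ/ at 1 leftward: word edge.
From /ḍ/ at 3 rightward: 4 /š/ blocks.
From /ḍ/ at 3 leftward: 2 /r/ → [+RTR]; 1 /ṣ/ is itself a trigger — this domain ends here.
Target with no active source: position 5 stays [-emphatic].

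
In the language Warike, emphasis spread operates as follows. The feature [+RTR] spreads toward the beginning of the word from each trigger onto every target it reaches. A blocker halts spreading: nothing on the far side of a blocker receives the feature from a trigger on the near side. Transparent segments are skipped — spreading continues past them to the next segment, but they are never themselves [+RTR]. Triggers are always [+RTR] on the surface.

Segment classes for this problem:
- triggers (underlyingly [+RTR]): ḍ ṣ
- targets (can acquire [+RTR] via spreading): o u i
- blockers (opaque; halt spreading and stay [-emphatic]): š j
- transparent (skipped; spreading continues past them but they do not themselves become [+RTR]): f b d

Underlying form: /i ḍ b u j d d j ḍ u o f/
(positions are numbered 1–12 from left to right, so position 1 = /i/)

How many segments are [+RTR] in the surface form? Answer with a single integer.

3

From /ḍ/ at 2 leftward: 1 /i/ → [+RTR]; word edge.
From /ḍ/ at 9 leftward: 8 /j/ blocks.
Targets with no active source: positions 4 10 11 stay [-emphatic].
[+RTR] positions on the surface: 1 2 9.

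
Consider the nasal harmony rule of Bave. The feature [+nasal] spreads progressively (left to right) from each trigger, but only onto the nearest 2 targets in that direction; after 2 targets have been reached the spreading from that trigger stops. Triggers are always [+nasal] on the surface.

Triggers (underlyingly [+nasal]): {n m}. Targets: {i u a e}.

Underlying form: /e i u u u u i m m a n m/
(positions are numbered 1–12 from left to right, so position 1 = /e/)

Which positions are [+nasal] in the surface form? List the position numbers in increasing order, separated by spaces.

From /m/ at 8 rightward: 9 /m/ is itself a trigger — this domain ends here.
From /m/ at 9 rightward: 10 /a/ → [+nasal]; 11 /n/ is itself a trigger — this domain ends here.
From /n/ at 11 rightward: 12 /m/ is itself a trigger — this domain ends here.
From /m/ at 12 rightward: word edge.
Targets with no active source: positions 1 2 3 4 5 6 7 stay [-nasal].

8 9 10 11 12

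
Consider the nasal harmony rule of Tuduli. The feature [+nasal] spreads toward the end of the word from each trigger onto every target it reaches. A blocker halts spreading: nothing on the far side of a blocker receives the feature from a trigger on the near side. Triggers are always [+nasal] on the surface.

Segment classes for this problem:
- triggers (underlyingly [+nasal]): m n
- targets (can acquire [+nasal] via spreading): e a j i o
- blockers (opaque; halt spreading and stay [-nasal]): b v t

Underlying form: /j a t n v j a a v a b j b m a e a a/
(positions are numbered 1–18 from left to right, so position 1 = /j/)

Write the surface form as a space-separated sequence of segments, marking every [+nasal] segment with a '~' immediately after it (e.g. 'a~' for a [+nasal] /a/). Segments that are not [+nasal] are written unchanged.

j a t n~ v j a a v a b j b m~ a~ e~ a~ a~

From /n/ at 4 rightward: 5 /v/ blocks.
From /m/ at 14 rightward: 15 /a/ → [+nasal]; 16 /e/ → [+nasal]; 17 /a/ → [+nasal]; 18 /a/ → [+nasal]; word edge.
Targets with no active source: positions 1 2 6 7 8 10 12 stay [-nasal].
[+nasal] positions on the surface: 4 14 15 16 17 18.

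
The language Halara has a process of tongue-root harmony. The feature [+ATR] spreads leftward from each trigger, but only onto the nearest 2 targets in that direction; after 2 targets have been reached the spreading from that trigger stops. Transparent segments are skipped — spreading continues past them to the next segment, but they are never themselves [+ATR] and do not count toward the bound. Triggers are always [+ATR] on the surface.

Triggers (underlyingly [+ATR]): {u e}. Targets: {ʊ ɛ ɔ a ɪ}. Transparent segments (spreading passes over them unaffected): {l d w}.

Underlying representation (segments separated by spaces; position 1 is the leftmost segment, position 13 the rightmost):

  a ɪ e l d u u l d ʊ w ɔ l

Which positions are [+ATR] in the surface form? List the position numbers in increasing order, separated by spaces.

1 2 3 6 7

From /e/ at 3 leftward: 2 /ɪ/ → [+ATR]; 1 /a/ → [+ATR]; bound reached.
From /u/ at 6 leftward: 5 /d/ transparent; 4 /l/ transparent; 3 /e/ is itself a trigger — this domain ends here.
From /u/ at 7 leftward: 6 /u/ is itself a trigger — this domain ends here.
Targets with no active source: positions 10 12 stay [-ATR].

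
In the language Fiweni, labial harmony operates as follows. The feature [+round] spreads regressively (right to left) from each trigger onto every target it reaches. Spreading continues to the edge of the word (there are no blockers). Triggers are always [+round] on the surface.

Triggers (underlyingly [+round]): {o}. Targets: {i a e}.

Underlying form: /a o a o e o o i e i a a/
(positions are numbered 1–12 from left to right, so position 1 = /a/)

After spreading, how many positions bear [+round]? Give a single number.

From /o/ at 2 leftward: 1 /a/ → [+round]; word edge.
From /o/ at 4 leftward: 3 /a/ → [+round]; 2 /o/ is itself a trigger — this domain ends here.
From /o/ at 6 leftward: 5 /e/ → [+round]; 4 /o/ is itself a trigger — this domain ends here.
From /o/ at 7 leftward: 6 /o/ is itself a trigger — this domain ends here.
Targets with no active source: positions 8 9 10 11 12 stay [-round].
[+round] positions on the surface: 1 2 3 4 5 6 7.

7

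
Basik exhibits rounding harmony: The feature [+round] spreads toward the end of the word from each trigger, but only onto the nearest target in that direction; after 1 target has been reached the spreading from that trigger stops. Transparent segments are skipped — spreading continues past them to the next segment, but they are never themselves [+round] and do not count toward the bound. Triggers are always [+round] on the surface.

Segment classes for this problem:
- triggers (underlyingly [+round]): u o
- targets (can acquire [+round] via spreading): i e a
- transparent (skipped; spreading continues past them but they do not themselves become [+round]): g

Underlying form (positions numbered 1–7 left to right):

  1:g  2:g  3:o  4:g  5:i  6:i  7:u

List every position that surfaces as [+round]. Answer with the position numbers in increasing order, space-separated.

3 5 7

From /o/ at 3 rightward: 4 /g/ transparent; 5 /i/ → [+round]; bound reached.
From /u/ at 7 rightward: word edge.
Target with no active source: position 6 stays [-round].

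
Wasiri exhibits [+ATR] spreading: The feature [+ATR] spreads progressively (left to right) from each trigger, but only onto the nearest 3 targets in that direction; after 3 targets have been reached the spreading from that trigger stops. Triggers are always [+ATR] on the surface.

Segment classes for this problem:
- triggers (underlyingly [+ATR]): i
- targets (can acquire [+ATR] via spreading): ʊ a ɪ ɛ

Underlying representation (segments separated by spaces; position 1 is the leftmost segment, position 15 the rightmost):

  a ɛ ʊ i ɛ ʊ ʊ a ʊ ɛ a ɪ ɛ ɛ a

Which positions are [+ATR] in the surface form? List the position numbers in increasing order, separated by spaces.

From /i/ at 4 rightward: 5 /ɛ/ → [+ATR]; 6 /ʊ/ → [+ATR]; 7 /ʊ/ → [+ATR]; bound reached.
Targets with no active source: positions 1 2 3 8 9 10 11 12 13 14 15 stay [-ATR].

4 5 6 7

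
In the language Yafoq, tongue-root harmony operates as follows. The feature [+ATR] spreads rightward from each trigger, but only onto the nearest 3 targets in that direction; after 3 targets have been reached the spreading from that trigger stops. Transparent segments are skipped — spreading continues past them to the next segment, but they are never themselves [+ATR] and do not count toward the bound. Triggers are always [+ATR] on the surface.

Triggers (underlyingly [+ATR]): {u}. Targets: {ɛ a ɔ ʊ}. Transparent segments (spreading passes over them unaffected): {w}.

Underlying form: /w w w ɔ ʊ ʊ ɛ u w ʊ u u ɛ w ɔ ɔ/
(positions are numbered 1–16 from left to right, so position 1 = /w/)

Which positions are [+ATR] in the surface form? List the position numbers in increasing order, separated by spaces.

8 10 11 12 13 15 16

From /u/ at 8 rightward: 9 /w/ transparent; 10 /ʊ/ → [+ATR]; 11 /u/ is itself a trigger — this domain ends here.
From /u/ at 11 rightward: 12 /u/ is itself a trigger — this domain ends here.
From /u/ at 12 rightward: 13 /ɛ/ → [+ATR]; 14 /w/ transparent; 15 /ɔ/ → [+ATR]; 16 /ɔ/ → [+ATR]; bound reached.
Targets with no active source: positions 4 5 6 7 stay [-ATR].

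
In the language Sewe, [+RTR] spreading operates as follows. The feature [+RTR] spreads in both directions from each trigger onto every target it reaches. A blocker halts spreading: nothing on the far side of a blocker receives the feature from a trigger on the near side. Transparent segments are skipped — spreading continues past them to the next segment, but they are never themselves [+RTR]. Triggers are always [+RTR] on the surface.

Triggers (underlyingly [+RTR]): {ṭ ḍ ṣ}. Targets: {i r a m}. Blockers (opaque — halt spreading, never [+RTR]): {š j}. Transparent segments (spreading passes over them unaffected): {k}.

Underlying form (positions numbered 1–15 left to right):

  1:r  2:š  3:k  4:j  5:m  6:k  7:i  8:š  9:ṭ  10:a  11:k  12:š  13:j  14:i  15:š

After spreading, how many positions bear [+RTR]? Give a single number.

From /ṭ/ at 9 rightward: 10 /a/ → [+RTR]; 11 /k/ transparent; 12 /š/ blocks.
From /ṭ/ at 9 leftward: 8 /š/ blocks.
Targets with no active source: positions 1 5 7 14 stay [-emphatic].
[+RTR] positions on the surface: 9 10.

2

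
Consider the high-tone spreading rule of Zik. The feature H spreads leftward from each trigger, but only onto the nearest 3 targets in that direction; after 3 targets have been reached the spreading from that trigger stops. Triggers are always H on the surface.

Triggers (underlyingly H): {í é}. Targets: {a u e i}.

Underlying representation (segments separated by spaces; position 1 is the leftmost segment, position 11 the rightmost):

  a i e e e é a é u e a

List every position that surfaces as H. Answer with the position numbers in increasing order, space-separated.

From /é/ at 6 leftward: 5 /e/ → H; 4 /e/ → H; 3 /e/ → H; bound reached.
From /é/ at 8 leftward: 7 /a/ → H; 6 /é/ is itself a trigger — this domain ends here.
Targets with no active source: positions 1 2 9 10 11 stay [-high tone].

3 4 5 6 7 8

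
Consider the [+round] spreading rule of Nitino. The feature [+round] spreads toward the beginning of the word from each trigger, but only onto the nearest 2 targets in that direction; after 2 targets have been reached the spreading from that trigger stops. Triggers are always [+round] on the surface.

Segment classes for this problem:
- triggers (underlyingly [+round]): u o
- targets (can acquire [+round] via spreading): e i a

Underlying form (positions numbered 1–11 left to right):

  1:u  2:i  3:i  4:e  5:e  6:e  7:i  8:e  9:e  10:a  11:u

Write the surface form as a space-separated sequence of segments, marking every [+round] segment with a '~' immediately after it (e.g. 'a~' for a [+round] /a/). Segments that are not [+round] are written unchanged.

u~ i i e e e i e e~ a~ u~

From /u/ at 1 leftward: word edge.
From /u/ at 11 leftward: 10 /a/ → [+round]; 9 /e/ → [+round]; bound reached.
Targets with no active source: positions 2 3 4 5 6 7 8 stay [-round].
[+round] positions on the surface: 1 9 10 11.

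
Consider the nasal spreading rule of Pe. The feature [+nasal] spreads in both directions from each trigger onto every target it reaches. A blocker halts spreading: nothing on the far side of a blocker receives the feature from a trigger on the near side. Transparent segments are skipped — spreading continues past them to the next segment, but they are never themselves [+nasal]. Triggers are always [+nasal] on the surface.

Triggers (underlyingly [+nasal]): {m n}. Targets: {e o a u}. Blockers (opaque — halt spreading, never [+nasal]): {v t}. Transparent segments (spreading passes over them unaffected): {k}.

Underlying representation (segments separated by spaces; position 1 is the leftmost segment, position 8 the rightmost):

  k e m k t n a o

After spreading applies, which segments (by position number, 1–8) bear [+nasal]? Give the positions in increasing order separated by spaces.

From /m/ at 3 rightward: 4 /k/ transparent; 5 /t/ blocks.
From /m/ at 3 leftward: 2 /e/ → [+nasal]; 1 /k/ transparent; word edge.
From /n/ at 6 rightward: 7 /a/ → [+nasal]; 8 /o/ → [+nasal]; word edge.
From /n/ at 6 leftward: 5 /t/ blocks.

2 3 6 7 8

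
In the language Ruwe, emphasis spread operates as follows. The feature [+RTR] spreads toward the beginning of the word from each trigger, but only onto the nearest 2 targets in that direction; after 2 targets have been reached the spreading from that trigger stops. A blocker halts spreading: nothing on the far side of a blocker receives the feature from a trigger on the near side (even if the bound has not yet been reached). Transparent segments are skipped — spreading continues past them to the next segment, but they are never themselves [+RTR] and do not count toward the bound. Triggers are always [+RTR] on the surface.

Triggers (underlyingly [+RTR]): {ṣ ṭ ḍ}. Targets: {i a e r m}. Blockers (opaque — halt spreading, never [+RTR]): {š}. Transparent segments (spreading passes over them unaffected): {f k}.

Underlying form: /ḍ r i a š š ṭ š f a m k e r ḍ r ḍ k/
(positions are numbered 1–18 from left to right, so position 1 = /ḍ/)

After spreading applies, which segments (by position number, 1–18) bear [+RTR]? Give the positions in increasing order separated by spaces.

From /ḍ/ at 1 leftward: word edge.
From /ṭ/ at 7 leftward: 6 /š/ blocks.
From /ḍ/ at 15 leftward: 14 /r/ → [+RTR]; 13 /e/ → [+RTR]; bound reached.
From /ḍ/ at 17 leftward: 16 /r/ → [+RTR]; 15 /ḍ/ is itself a trigger — this domain ends here.
Targets with no active source: positions 2 3 4 10 11 stay [-emphatic].

1 7 13 14 15 16 17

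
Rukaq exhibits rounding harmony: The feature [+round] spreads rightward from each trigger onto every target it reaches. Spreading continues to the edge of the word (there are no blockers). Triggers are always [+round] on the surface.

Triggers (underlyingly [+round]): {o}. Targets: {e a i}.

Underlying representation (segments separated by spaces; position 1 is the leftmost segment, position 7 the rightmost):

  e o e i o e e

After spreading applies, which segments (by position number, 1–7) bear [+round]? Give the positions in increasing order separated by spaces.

2 3 4 5 6 7

From /o/ at 2 rightward: 3 /e/ → [+round]; 4 /i/ → [+round]; 5 /o/ is itself a trigger — this domain ends here.
From /o/ at 5 rightward: 6 /e/ → [+round]; 7 /e/ → [+round]; word edge.
Target with no active source: position 1 stays [-round].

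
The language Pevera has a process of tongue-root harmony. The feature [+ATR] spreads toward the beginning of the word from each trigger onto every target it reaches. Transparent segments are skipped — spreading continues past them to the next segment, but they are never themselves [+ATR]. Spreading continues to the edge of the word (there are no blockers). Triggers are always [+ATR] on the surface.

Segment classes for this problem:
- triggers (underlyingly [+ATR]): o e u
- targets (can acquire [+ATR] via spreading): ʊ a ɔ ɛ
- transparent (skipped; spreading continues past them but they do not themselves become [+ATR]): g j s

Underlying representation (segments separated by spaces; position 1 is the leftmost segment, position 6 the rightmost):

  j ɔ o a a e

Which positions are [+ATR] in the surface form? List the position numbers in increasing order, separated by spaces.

2 3 4 5 6

From /o/ at 3 leftward: 2 /ɔ/ → [+ATR]; 1 /j/ transparent; word edge.
From /e/ at 6 leftward: 5 /a/ → [+ATR]; 4 /a/ → [+ATR]; 3 /o/ is itself a trigger — this domain ends here.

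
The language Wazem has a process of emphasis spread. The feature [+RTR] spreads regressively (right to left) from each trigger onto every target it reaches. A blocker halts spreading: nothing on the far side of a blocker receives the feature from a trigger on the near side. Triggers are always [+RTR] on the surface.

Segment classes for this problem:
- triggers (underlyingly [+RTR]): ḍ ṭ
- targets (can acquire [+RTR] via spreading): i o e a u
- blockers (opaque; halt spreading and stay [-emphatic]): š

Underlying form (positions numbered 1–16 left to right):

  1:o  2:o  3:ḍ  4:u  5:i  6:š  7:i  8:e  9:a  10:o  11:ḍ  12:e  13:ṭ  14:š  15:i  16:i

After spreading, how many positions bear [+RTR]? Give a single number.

10

From /ḍ/ at 3 leftward: 2 /o/ → [+RTR]; 1 /o/ → [+RTR]; word edge.
From /ḍ/ at 11 leftward: 10 /o/ → [+RTR]; 9 /a/ → [+RTR]; 8 /e/ → [+RTR]; 7 /i/ → [+RTR]; 6 /š/ blocks.
From /ṭ/ at 13 leftward: 12 /e/ → [+RTR]; 11 /ḍ/ is itself a trigger — this domain ends here.
Targets with no active source: positions 4 5 15 16 stay [-emphatic].
[+RTR] positions on the surface: 1 2 3 7 8 9 10 11 12 13.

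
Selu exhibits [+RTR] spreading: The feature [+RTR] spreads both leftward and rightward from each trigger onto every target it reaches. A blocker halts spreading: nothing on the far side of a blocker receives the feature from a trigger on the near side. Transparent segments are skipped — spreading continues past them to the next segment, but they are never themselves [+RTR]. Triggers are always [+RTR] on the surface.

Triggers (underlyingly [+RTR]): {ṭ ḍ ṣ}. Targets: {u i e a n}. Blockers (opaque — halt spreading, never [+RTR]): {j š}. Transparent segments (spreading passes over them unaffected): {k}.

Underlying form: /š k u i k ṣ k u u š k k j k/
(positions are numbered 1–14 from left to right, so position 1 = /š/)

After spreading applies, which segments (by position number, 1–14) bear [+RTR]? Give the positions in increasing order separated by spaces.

3 4 6 8 9

From /ṣ/ at 6 rightward: 7 /k/ transparent; 8 /u/ → [+RTR]; 9 /u/ → [+RTR]; 10 /š/ blocks.
From /ṣ/ at 6 leftward: 5 /k/ transparent; 4 /i/ → [+RTR]; 3 /u/ → [+RTR]; 2 /k/ transparent; 1 /š/ blocks.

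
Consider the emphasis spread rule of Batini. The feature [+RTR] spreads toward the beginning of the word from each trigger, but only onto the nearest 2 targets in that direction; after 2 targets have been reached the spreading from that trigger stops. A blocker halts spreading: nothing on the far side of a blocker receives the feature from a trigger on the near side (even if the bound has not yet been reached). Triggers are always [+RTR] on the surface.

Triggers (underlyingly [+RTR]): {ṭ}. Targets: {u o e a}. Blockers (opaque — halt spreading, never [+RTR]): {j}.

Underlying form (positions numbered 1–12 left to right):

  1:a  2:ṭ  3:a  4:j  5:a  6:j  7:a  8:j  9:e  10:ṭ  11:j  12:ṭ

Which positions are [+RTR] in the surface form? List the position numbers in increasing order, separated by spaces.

1 2 9 10 12

From /ṭ/ at 2 leftward: 1 /a/ → [+RTR]; word edge.
From /ṭ/ at 10 leftward: 9 /e/ → [+RTR]; 8 /j/ blocks.
From /ṭ/ at 12 leftward: 11 /j/ blocks.
Targets with no active source: positions 3 5 7 stay [-emphatic].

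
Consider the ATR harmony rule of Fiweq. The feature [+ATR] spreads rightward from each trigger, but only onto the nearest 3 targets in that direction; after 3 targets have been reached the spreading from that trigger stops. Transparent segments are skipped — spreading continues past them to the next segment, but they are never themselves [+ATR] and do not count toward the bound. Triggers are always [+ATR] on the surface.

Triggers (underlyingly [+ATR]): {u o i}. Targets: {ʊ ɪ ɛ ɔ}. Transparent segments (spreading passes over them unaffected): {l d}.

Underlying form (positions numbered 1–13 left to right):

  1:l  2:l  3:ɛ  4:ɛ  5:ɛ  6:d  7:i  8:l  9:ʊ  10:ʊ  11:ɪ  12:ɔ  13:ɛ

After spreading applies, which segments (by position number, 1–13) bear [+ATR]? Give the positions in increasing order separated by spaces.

From /i/ at 7 rightward: 8 /l/ transparent; 9 /ʊ/ → [+ATR]; 10 /ʊ/ → [+ATR]; 11 /ɪ/ → [+ATR]; bound reached.
Targets with no active source: positions 3 4 5 12 13 stay [-ATR].

7 9 10 11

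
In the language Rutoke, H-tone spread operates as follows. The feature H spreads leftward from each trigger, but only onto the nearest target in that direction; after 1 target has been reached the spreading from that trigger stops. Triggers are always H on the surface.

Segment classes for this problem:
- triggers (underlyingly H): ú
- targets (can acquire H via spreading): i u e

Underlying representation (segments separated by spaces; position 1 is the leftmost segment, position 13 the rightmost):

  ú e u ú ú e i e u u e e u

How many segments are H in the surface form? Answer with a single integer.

4

From /ú/ at 1 leftward: word edge.
From /ú/ at 4 leftward: 3 /u/ → H; bound reached.
From /ú/ at 5 leftward: 4 /ú/ is itself a trigger — this domain ends here.
Targets with no active source: positions 2 6 7 8 9 10 11 12 13 stay [-high tone].
H positions on the surface: 1 3 4 5.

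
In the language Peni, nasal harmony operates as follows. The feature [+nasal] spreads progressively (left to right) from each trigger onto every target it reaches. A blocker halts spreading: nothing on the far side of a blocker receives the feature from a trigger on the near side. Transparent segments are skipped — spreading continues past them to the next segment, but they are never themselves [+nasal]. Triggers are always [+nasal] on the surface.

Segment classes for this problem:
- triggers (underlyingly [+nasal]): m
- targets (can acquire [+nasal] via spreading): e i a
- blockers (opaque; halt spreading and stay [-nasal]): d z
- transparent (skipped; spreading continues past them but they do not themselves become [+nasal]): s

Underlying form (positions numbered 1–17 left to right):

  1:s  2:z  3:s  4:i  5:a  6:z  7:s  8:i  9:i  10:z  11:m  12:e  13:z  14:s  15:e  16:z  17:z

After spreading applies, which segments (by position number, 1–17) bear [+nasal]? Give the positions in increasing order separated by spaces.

From /m/ at 11 rightward: 12 /e/ → [+nasal]; 13 /z/ blocks.
Targets with no active source: positions 4 5 8 9 15 stay [-nasal].

11 12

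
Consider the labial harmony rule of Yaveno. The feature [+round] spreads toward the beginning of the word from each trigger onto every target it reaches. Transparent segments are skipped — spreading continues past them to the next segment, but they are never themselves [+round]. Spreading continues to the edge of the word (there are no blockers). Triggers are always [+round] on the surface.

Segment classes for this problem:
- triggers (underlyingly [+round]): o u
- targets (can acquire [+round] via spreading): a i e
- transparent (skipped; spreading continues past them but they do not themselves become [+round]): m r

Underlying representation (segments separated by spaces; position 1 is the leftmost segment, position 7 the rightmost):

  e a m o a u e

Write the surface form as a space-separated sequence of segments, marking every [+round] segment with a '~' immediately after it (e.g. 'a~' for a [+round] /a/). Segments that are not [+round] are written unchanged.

e~ a~ m o~ a~ u~ e

From /o/ at 4 leftward: 3 /m/ transparent; 2 /a/ → [+round]; 1 /e/ → [+round]; word edge.
From /u/ at 6 leftward: 5 /a/ → [+round]; 4 /o/ is itself a trigger — this domain ends here.
Target with no active source: position 7 stays [-round].
[+round] positions on the surface: 1 2 4 5 6.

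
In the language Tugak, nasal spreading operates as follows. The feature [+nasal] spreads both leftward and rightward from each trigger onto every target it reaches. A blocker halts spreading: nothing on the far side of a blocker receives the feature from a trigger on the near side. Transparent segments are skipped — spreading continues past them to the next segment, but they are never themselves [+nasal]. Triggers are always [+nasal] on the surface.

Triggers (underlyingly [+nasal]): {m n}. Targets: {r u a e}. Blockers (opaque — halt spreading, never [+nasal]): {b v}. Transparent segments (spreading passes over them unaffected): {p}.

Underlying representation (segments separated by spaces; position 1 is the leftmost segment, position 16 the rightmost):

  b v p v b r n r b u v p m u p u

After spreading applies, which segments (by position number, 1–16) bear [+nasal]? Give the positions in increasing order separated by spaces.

From /n/ at 7 rightward: 8 /r/ → [+nasal]; 9 /b/ blocks.
From /n/ at 7 leftward: 6 /r/ → [+nasal]; 5 /b/ blocks.
From /m/ at 13 rightward: 14 /u/ → [+nasal]; 15 /p/ transparent; 16 /u/ → [+nasal]; word edge.
From /m/ at 13 leftward: 12 /p/ transparent; 11 /v/ blocks.
Target with no active source: position 10 stays [-nasal].

6 7 8 13 14 16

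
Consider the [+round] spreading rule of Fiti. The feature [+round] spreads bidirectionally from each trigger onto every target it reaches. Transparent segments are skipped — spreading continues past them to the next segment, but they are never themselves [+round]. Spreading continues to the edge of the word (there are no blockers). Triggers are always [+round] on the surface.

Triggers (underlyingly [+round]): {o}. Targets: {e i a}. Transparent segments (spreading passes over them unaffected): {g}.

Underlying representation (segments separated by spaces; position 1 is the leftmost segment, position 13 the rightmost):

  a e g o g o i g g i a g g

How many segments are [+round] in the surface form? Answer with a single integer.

From /o/ at 4 rightward: 5 /g/ transparent; 6 /o/ is itself a trigger — this domain ends here.
From /o/ at 4 leftward: 3 /g/ transparent; 2 /e/ → [+round]; 1 /a/ → [+round]; word edge.
From /o/ at 6 rightward: 7 /i/ → [+round]; 8 /g/ transparent; 9 /g/ transparent; 10 /i/ → [+round]; 11 /a/ → [+round]; 12 /g/ transparent; 13 /g/ transparent; word edge.
From /o/ at 6 leftward: 5 /g/ transparent; 4 /o/ is itself a trigger — this domain ends here.
[+round] positions on the surface: 1 2 4 6 7 10 11.

7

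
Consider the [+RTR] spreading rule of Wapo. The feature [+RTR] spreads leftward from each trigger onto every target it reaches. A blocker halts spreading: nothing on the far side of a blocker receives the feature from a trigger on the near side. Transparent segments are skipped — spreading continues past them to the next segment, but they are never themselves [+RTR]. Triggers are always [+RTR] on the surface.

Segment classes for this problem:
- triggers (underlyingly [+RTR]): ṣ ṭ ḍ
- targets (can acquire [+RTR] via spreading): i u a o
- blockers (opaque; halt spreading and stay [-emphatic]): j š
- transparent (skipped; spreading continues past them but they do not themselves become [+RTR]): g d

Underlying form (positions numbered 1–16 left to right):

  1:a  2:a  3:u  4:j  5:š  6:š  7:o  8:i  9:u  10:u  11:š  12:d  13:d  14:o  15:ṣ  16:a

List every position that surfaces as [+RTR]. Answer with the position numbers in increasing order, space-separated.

14 15

From /ṣ/ at 15 leftward: 14 /o/ → [+RTR]; 13 /d/ transparent; 12 /d/ transparent; 11 /š/ blocks.
Targets with no active source: positions 1 2 3 7 8 9 10 16 stay [-emphatic].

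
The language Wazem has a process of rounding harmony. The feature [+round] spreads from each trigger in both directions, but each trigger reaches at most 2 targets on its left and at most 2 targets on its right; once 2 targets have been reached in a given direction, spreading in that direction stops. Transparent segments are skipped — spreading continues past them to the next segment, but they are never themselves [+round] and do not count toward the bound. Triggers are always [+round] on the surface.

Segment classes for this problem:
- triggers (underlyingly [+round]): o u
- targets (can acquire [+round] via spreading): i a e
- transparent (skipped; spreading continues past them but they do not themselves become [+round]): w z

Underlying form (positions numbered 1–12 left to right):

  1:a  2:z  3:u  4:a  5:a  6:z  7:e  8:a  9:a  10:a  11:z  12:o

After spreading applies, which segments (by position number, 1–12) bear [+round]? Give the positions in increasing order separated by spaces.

From /u/ at 3 rightward: 4 /a/ → [+round]; 5 /a/ → [+round]; bound reached.
From /u/ at 3 leftward: 2 /z/ transparent; 1 /a/ → [+round]; word edge.
From /o/ at 12 rightward: word edge.
From /o/ at 12 leftward: 11 /z/ transparent; 10 /a/ → [+round]; 9 /a/ → [+round]; bound reached.
Targets with no active source: positions 7 8 stay [-round].

1 3 4 5 9 10 12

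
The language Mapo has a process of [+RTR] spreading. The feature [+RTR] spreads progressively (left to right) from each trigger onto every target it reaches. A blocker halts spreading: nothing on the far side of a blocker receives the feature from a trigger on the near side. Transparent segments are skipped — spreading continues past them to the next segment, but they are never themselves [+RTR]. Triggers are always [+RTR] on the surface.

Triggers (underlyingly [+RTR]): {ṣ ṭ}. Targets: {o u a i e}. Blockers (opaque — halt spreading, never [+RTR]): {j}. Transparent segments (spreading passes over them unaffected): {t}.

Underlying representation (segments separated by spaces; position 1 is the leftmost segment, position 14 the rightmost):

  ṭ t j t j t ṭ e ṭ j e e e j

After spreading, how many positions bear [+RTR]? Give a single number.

From /ṭ/ at 1 rightward: 2 /t/ transparent; 3 /j/ blocks.
From /ṭ/ at 7 rightward: 8 /e/ → [+RTR]; 9 /ṭ/ is itself a trigger — this domain ends here.
From /ṭ/ at 9 rightward: 10 /j/ blocks.
Targets with no active source: positions 11 12 13 stay [-emphatic].
[+RTR] positions on the surface: 1 7 8 9.

4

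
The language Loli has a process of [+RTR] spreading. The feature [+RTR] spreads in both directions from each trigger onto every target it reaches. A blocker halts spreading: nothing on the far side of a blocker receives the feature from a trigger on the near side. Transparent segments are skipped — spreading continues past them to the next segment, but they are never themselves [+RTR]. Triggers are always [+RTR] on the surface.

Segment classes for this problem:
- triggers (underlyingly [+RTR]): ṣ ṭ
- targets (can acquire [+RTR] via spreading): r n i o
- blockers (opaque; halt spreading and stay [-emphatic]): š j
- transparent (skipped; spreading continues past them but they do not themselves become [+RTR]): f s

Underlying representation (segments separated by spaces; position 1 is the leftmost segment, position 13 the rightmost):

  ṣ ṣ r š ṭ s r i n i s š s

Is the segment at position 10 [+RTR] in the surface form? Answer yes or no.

yes

From /ṣ/ at 1 rightward: 2 /ṣ/ is itself a trigger — this domain ends here.
From /ṣ/ at 1 leftward: word edge.
From /ṣ/ at 2 rightward: 3 /r/ → [+RTR]; 4 /š/ blocks.
From /ṣ/ at 2 leftward: 1 /ṣ/ is itself a trigger — this domain ends here.
From /ṭ/ at 5 rightward: 6 /s/ transparent; 7 /r/ → [+RTR]; 8 /i/ → [+RTR]; 9 /n/ → [+RTR]; 10 /i/ → [+RTR]; 11 /s/ transparent; 12 /š/ blocks.
From /ṭ/ at 5 leftward: 4 /š/ blocks.
[+RTR] positions on the surface: 1 2 3 5 7 8 9 10.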